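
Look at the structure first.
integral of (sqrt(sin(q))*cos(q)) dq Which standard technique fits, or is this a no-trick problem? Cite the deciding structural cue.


Diagnosis: u-substitution — gathered as a product, the integrand carries the factor cos(q) — up to a constant, the derivative of the inner expression sin(q) — so u = sin(q) collapses the integral.


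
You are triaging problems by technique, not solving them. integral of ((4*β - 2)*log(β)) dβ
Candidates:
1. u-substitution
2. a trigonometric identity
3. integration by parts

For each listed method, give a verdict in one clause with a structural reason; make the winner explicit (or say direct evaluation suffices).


Method: integration by parts — logs resist antidifferentiation but differentiate beautifully; pair log(β) with the polynomial 4*β - 2 via parts.
- u-substitution — no subexpression of the integrand serves as a whole-integral substitution inner — individual terms may offer their own, but none carries its derivative as a factor of the full integrand; a working change of variable would have to be constructed from outside the expression.
- a trigonometric identity: there is no trigonometric structure at all — the integrand carries no sine or cosine to rewrite.
- integration by parts: applies; the problem has the shape this method handles.


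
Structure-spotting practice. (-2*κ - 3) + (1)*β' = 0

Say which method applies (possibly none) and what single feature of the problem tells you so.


Technique: no special technique — the slope is a pure function of κ; integrate both sides and be done.


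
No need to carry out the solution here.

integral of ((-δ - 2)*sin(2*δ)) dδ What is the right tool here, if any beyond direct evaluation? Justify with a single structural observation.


Diagnosis: integration by parts — differentiate -δ - 2, integrate sin(2*δ): each pass lowers the polynomial degree, so parts terminates.


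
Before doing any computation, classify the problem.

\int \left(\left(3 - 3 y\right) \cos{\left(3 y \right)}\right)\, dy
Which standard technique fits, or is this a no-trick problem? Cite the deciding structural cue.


Diagnosis: integration by parts — a polynomial 3 - 3 y against the kernel \cos{\left(3 y \right)} is the signature bounded-ladder case for integration by parts.


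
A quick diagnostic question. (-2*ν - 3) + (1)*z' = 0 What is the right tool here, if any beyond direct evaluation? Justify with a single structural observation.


Verdict: no special technique — the slope is a pure function of ν; integrate both sides and be done.


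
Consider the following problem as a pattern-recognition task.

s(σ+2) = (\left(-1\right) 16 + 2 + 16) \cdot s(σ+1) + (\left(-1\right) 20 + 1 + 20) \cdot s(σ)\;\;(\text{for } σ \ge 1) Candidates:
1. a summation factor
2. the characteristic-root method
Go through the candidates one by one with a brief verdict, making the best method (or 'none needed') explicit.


Technique: the characteristic-root method — linear, homogeneous, constant coefficients: solutions of the form r^σ exist — find the roots of the characteristic polynomial.
- a summation factor — the recurrence reaches back more than one step, outside the first-order family a summation factor normalizes.
- the characteristic-root method — applies; the problem has the shape this method handles.


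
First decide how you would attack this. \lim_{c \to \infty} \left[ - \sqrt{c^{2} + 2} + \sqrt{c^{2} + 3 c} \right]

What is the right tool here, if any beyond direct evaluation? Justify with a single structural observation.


Best approach: conjugate multiplication — two divergent pieces with a minus sign between them and a radical in the mix: rationalize \sqrt{c^{2} + 3 c} - \sqrt{c^{2} + 2} before any limit law applies.


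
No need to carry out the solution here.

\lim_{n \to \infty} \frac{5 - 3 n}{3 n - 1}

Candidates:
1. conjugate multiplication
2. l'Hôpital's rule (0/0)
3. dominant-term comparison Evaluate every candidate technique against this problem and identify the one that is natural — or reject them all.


Technique: dominant-term comparison — at large n only the top-degree terms survive; compare the leading terms and the limit falls out.
- conjugate multiplication: there is no infinity-minus-infinity radical difference to rationalize.
- l'Hôpital's rule (0/0): as a single quotient the expression runs to ∞/∞ at the limit point — an at-infinity form of the rule would apply, though the leading-growth comparison is the direct reading.
- dominant-term comparison — applicable, and directly so.


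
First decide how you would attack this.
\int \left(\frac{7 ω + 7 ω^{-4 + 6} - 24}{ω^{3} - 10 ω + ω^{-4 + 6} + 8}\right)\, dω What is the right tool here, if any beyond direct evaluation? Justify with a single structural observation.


Method: partial fractions — the bottom factors while the top stays lower-degree — split into simple fractions and integrate piece by piece.


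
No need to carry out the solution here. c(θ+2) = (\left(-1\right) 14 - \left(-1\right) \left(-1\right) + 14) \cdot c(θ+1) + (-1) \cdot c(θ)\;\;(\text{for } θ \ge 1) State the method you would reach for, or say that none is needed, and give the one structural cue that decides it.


Technique: the characteristic-root method — linear, homogeneous, constant coefficients: solutions of the form r^θ exist — find the roots of the characteristic polynomial.


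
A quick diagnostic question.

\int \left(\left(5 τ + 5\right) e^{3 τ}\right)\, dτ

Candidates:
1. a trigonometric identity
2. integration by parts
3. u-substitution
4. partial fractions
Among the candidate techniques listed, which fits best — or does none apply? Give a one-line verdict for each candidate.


Diagnosis: integration by parts — a polynomial factor 5 τ + 5 multiplies e^{3 τ}; differentiating 5 τ + 5 lowers its degree while e^{3 τ} integrates cleanly, so parts wins.
- a trigonometric identity — there is no trigonometric structure at all — the integrand carries no sine or cosine to rewrite.
- integration by parts: applies; the problem has the shape this method handles.
- u-substitution: no subexpression of the integrand pairs with its own derivative as a factor — individual terms may offer their own substitutions, but any change of variable covering the whole integral would have to be constructed from outside the expression.
- partial fractions — there is no rational-function structure to decompose.


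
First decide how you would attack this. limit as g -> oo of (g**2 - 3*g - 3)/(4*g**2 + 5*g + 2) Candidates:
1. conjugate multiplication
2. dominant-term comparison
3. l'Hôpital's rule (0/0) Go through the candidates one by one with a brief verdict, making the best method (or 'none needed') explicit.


Method: dominant-term comparison — as g grows, only the highest-degree terms matter — compare leading terms and read the limit off.
- conjugate multiplication: no difference of divergent radicals appears, so rationalizing has nothing to cancel.
- dominant-term comparison — applicable, and directly so.
- l'Hôpital's rule (0/0) — no 0/0 form appears: written as one quotient, top and bottom both grow without bound, and the ratio is decided by their leading terms.


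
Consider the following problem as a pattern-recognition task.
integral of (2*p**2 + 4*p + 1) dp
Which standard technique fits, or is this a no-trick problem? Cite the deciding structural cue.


Best approach: no special technique — scan for structure and find none: constant multiples of powers of p, integrate directly.


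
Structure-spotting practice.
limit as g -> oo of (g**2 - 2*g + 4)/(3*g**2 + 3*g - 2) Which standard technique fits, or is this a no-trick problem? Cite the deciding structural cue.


Diagnosis: dominant-term comparison — as g grows, only the highest-degree terms matter — compare leading terms and read the limit off. l'Hôpital's at-infinity variant applies to the expression viewed as a single quotient; the leading-term comparison is the direct route.


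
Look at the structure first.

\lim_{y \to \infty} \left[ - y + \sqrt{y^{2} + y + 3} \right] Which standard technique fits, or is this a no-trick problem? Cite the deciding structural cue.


Technique: conjugate multiplication — two divergent pieces with a minus sign between them and a radical in the mix: rationalize \sqrt{y^{2} + y + 3} - y before any limit law applies.


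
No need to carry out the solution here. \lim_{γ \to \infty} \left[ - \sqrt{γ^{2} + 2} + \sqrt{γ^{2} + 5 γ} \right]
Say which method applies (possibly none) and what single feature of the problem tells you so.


Diagnosis: conjugate multiplication — the difference \sqrt{γ^{2} + 5 γ} - \sqrt{γ^{2} + 2} is an ∞ − ∞ stalemate; its conjugate partner breaks the tie.


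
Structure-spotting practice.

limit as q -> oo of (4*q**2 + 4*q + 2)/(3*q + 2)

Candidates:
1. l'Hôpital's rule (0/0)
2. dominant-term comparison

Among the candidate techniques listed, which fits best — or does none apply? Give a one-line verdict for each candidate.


Method: dominant-term comparison — growth-rate triage: the leading powers of q decide the limit, everything else is noise.
- l'Hôpital's rule (0/0) — as a single quotient the expression runs to ∞/∞ at the limit point — an at-infinity form of the rule would apply, though the leading-growth comparison is the direct reading.
- dominant-term comparison — yes, a natural case for it.


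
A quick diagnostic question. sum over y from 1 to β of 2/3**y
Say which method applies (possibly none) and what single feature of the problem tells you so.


Verdict: the geometric series formula — consecutive terms stand in a fixed index-free ratio — the geometric sum formula closes it.


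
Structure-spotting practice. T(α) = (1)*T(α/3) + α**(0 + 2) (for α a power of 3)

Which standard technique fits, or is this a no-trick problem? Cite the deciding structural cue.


Verdict: the master substitution — treat m = log base 3 of α as the new clock: one recursion step advances m by one while α scales by 3.


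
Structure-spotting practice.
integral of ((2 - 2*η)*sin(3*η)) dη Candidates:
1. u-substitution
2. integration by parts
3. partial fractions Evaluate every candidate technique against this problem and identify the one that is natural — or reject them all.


Technique: integration by parts — 2 - 2*η dies after finitely many derivatives while sin(3*η) cycles under integration — the tabular/parts setup.
- u-substitution: no subexpression of the integrand pairs with its own derivative as a factor — individual terms may offer their own substitutions, but any change of variable covering the whole integral would have to be constructed from outside the expression.
- integration by parts — a fit — the right tool for this form.
- partial fractions — there is no rational-function structure to decompose.


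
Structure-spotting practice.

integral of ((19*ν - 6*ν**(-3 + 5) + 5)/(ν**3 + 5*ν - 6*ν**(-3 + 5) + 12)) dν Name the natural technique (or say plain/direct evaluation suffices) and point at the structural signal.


Diagnosis: partial fractions — once (ν**3 + 5*ν - 6*ν**(-3 + 5) + 12) is factored, each root contributes a simple-fraction term; integrate them one at a time.


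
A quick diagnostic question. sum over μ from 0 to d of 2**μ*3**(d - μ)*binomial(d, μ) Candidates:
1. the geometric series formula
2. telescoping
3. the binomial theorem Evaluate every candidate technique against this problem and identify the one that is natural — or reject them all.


Best approach: the binomial theorem — binomial(d, μ) weighting matched powers of 2 and 3 is the expanded form of (2 + 3)^d — fold it back up.
- the geometric series formula: the term-to-term ratio changes with the index, so the geometric formula cannot close it.
- telescoping: writing out consecutive terms as given produces no pairwise cancellation.
- the binomial theorem: yes, a natural case for it.


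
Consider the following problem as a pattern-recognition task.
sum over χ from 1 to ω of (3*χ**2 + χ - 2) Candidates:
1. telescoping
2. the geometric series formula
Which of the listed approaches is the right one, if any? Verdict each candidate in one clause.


Best approach: no special technique — every summand is a constant multiple of a power of χ — apply the standard power-sum identities one degree at a time.
- telescoping — as presented, consecutive terms share no shifted copy to cancel against — no rewrite is on display to change that.
- the geometric series formula — the term-to-term ratio changes with the index, so the geometric formula cannot close it.


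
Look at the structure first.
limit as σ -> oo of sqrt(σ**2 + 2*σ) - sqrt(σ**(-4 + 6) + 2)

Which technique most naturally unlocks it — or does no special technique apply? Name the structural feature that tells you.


Verdict: conjugate multiplication — the difference sqrt(σ**2 + 2*σ) - sqrt(σ**(-4 + 6) + 2) is an ∞ − ∞ stalemate; its conjugate partner breaks the tie.


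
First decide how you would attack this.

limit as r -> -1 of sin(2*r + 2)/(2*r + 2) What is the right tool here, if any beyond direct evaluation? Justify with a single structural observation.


Method: l'Hôpital's rule (0/0) — substituting -1 gives 0 over 0; differentiate top and bottom once and re-evaluate. Known elementary limits would finish this too — the rule just bypasses the case analysis.


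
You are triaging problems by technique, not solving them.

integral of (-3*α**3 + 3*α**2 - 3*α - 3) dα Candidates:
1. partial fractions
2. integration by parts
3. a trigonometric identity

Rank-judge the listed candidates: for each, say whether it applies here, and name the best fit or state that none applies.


Method: no special technique — every term is a constant multiple of a power of α; term-wise power-rule integration needs no preliminary transformation.
- partial fractions — the expression is not a ratio of polynomials that decomposes further.
- integration by parts — splitting off a factor buys nothing — the integrand integrates directly without parts.
- a trigonometric identity — no sine or cosine appears, so there is nothing for a trigonometric identity to act on.


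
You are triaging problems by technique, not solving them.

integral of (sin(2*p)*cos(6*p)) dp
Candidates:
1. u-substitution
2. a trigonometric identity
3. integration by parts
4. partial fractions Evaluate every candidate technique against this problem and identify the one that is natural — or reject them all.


Method: a trigonometric identity — two different frequencies multiply in sin(2*p)*cos(6*p); the product-to-sum formula separates them.
- u-substitution: no subexpression of the integrand serves as a whole-integral substitution inner — individual terms may offer their own, but none carries its derivative as a factor of the full integrand; a working change of variable would have to be constructed from outside the expression.
- a trigonometric identity: a fit — the right tool for this form.
- integration by parts: not the fit here: there is no polynomial factor to ladder down — parts can still close the trigonometric product by recursion, though the identity rewrite is the direct route.
- partial fractions: the expression is not a ratio of polynomials that decomposes further.


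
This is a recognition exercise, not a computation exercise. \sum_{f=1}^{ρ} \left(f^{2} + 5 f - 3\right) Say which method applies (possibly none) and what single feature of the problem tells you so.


Diagnosis: no special technique — no ratio, no shift structure, no binomial pattern: sum the constant-multiple powers of f with known formulas.


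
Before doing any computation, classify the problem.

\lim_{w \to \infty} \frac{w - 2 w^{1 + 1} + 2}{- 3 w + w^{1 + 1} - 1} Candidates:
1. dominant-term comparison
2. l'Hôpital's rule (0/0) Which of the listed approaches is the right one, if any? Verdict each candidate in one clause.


Verdict: dominant-term comparison — at large w only the top-degree terms survive; compare the leading terms and the limit falls out.
- dominant-term comparison: a fit — the right tool for this form.
- l'Hôpital's rule (0/0): viewed as a single quotient this runs to ∞/∞, not the 0/0 clash this candidate addresses; an at-infinity variant of the rule would resolve it, but comparing leading growth reads the answer without differentiating.


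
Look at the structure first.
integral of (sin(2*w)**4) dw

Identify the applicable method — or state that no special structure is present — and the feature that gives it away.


Technique: a trigonometric identity — sin(2*w)**4 is an even power — the power-reduction identity rewrites it into first-degree cosines.


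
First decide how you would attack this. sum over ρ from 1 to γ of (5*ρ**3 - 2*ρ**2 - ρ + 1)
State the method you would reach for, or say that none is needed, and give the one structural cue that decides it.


Diagnosis: no special technique — the summand is a plain polynomial in ρ (expanding first if it arrives factored); standard power-sum formulas evaluate it term by term.


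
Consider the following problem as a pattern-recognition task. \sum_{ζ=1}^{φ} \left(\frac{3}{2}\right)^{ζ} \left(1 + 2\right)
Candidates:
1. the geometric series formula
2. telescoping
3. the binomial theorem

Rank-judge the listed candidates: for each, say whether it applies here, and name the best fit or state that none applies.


Method: the geometric series formula — check a ratio of consecutive terms: it is \frac{3}{2}, independent of the index, so the geometric formula closes the sum.
- the geometric series formula — yes — fits the structure here.
- telescoping: the terms as presented offer no neighboring cancellation — a telescoping rewrite may exist, but the displayed structure does not hand one over.
- the binomial theorem: the summand does not match any term pattern of an expanded binomial power.


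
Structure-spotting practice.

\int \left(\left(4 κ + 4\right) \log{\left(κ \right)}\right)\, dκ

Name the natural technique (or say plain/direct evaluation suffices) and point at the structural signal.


Diagnosis: integration by parts — with u = \log{\left(κ \right)} the logarithm disappears after one differentiation, leaving a power-rule integral.


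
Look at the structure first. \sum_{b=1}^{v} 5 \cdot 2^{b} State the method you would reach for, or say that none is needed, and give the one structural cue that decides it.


Best approach: the geometric series formula — each summand is the previous one scaled by 2; that constant multiplier is itself the geometric structure.


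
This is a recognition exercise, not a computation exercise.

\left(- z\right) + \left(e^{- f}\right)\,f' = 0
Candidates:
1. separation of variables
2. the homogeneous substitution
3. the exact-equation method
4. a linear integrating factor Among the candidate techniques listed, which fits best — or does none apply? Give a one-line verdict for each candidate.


Technique: separation of variables — separating collects all f-dependence with the derivative and leaves all z-dependence opposite: variables separate.
- separation of variables: applies; the problem has the shape this method handles.
- the homogeneous substitution — rescaling both variables together changes the slope, so no ratio substitution collapses it.
- the exact-equation method: any potential here is of the trivial single-variable kind; the exact method earns its name only with genuine cross terms.
- a linear integrating factor — a nonlinear term in the unknown puts this outside the integrating-factor template.


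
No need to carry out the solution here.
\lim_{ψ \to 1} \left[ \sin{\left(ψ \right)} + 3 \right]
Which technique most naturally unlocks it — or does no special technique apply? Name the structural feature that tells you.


Method: no special technique — the expression is continuous at the evaluation point — substitute directly; no indeterminate form appears.


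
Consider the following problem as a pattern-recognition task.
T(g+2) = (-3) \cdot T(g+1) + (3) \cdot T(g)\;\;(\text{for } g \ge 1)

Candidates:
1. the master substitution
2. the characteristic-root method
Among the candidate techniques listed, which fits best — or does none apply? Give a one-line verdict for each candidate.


Diagnosis: the characteristic-root method — the recurrence is linear and homogeneous with constant coefficients, so the ansatz r^g turns it into a polynomial equation for r.
- the master substitution: the recursion shifts the index rather than dividing it.
- the characteristic-root method: a fit — the right tool for this form.


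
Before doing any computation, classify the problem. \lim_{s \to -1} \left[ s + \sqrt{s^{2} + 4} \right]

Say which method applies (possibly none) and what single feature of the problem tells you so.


Verdict: no special technique — nothing blocks direct substitution at -1: plug in and finish.


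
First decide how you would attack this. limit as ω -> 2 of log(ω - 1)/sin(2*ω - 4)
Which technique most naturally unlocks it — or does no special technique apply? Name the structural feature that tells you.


Verdict: l'Hôpital's rule (0/0) — the 0/0 form at 2 is the signature situation for l'Hôpital's rule. Expanding numerator and denominator to first order gives the same value — the rule automates exactly that.


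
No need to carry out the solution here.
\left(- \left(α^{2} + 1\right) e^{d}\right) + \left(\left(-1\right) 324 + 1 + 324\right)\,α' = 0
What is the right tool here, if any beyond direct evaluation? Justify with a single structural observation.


Best approach: separation of variables — a product of single-variable factors, e^{d} and α^{2} + 1 — the textbook separable form.


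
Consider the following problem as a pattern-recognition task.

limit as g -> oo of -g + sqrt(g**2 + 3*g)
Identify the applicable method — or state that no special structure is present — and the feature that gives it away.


Method: conjugate multiplication — infinity minus infinity with a radical in play — multiply by the conjugate so the divergences of sqrt(g**2 + 3*g) and g annihilate.


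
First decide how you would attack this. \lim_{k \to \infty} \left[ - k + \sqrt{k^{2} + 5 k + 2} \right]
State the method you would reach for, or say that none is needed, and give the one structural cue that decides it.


Method: conjugate multiplication — infinity minus infinity with a radical in play — multiply by the conjugate so the divergences of \sqrt{k^{2} + 5 k + 2} and k annihilate.


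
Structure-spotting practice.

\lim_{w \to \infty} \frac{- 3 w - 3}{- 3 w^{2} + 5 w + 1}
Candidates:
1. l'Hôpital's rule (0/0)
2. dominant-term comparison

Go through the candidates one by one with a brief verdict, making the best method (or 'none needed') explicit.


Diagnosis: dominant-term comparison — growth-rate triage: the leading powers of w decide the limit, everything else is noise.
- l'Hôpital's rule (0/0) — no 0/0 form appears: written as one quotient, top and bottom both grow without bound, and the ratio is decided by their leading terms.
- dominant-term comparison — a fit — the right tool for this form.


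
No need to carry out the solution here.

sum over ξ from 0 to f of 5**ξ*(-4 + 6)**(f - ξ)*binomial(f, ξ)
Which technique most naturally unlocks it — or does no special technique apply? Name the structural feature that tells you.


Verdict: the binomial theorem — the binomial coefficients weight matched powers of 5 and (-4 + 6), which is exactly the expansion of a binomial power.


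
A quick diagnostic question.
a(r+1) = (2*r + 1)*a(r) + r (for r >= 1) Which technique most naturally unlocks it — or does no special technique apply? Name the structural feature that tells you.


Best approach: a summation factor — it is first-order linear but the coefficient 2*r + 1 depends on the index, so multiply through by a summation factor to telescope it.


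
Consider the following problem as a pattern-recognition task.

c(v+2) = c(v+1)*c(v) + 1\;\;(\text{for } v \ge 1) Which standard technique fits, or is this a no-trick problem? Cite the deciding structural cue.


Technique: no special technique — no ansatz, no master substitution, no summation factor survives the nonlinearity here.


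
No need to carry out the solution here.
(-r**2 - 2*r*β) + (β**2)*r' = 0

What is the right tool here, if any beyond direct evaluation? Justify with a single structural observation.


Technique: the homogeneous substitution — solved for the derivative, the right side is unchanged under scaling β and r together — it depends only on the ratio r/β, so substitute a single ratio variable. A Bernoulli substitution is a fair alternative on this equation directly; the homogeneous reading takes it as given.


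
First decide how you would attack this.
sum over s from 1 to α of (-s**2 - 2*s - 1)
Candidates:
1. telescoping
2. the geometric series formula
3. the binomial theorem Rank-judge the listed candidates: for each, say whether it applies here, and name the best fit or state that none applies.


Diagnosis: no special technique — the sum is polynomial through and through; closed forms for each power of s finish it directly.
- telescoping — neither a shifted-difference shape nor integer-spaced poles are present.
- the geometric series formula — there is no constant term-to-term ratio.
- the binomial theorem: the terms do not reassemble into a binomial power.


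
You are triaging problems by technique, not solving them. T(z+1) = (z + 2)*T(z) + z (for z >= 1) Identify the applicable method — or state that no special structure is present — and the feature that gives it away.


Method: a summation factor — the coefficient z + 2 drifts with the index, so no fixed root exists; normalizing by the cumulative product telescopes it.


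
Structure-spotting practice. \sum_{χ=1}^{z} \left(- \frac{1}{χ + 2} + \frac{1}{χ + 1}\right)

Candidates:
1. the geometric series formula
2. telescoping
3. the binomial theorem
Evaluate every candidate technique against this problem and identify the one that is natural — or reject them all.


Verdict: telescoping — a difference of consecutive values of one function (\frac{1}{χ + 1} at one index and the next) — telescoping by construction.
- the geometric series formula: consecutive terms are not related by a fixed multiplier.
- telescoping — yes, a natural case for it.
- the binomial theorem — no binomial coefficients pair with matched powers.


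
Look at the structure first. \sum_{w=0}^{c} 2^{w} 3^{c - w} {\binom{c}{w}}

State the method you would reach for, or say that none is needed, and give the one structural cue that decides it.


Best approach: the binomial theorem — {\binom{c}{w}} weighting matched powers of 2 and 3 is the expanded form of (2 + 3)^c — fold it back up.


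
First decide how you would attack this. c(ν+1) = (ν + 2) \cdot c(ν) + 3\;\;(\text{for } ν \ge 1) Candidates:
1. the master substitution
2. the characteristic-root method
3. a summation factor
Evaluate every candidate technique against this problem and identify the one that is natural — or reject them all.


Diagnosis: a summation factor — first-order linear but the coefficient ν + 2 moves with the index — divide by the cumulative product and telescope.
- the master substitution: the recursion steps by a constant offset, so exponential reindexing is pointless.
- the characteristic-root method — the coefficients change with the index, which the root method cannot absorb.
- a summation factor — a fit — the right tool for this form.


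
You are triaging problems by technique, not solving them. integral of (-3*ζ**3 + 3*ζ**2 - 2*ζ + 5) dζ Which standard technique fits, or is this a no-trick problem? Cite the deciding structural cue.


Best approach: no special technique — the integrand is a sum of constant multiples of powers of ζ — integrate term by term.


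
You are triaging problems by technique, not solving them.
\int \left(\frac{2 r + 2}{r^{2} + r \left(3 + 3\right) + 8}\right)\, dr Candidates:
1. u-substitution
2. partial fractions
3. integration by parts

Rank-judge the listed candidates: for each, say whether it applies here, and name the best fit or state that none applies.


Verdict: partial fractions — rational integrand, reducible denominator (r^{2} + r \left(3 + 3\right) + 8): decompose first, integrate second.
- u-substitution — no subexpression of the integrand serves as a whole-integral substitution inner — individual terms may offer their own, but none carries its derivative as a factor of the full integrand; a working change of variable would have to be constructed from outside the expression.
- partial fractions: yes, a natural case for it.
- integration by parts — no split into a nonconstant polynomial times one of the standard kernels — exp, sine, or cosine of a linear argument, or a logarithm — applies here.


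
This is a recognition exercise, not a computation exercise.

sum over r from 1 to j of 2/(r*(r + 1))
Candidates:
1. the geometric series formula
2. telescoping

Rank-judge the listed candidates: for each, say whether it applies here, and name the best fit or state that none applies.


Technique: telescoping — the summand 2/(r*(r + 1)) decomposes into fractions whose poles differ by an integer shift — the series collapses.
- the geometric series formula — the term-to-term ratio changes with the index, so the geometric formula cannot close it.
- telescoping: yes, a natural case for it.


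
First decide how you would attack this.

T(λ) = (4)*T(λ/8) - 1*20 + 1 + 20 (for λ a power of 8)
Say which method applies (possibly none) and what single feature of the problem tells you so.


Best approach: the master substitution — index division is the fingerprint: λ/8 in the recursive call means substitute λ = 8^m.


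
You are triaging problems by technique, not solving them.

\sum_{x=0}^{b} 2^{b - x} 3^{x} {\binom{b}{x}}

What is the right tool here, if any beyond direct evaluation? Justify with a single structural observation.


Diagnosis: the binomial theorem — binomial coefficients against complementary powers of 3 and 2: recognize the binomial expansion and resum.


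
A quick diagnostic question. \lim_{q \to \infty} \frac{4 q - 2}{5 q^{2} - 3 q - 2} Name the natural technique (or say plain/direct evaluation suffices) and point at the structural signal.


Best approach: dominant-term comparison — growth-rate triage: the leading powers of q decide the limit, everything else is noise. As a single quotient, the ∞/∞ shape would yield to repeated differentiation as well — the growth comparison gets there in one look.


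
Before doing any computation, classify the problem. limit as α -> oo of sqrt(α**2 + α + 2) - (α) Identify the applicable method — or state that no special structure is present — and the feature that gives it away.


Best approach: conjugate multiplication — turning the difference into a conjugate-rationalized ratio makes the limit readable.


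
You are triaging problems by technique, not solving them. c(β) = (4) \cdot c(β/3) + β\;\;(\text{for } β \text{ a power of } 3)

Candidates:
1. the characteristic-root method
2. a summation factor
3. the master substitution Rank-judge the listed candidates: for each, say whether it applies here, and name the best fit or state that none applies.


Diagnosis: the master substitution — the argument contracts 3-fold per step: reindex β exponentially and solve the linear recurrence in the new index.
- the characteristic-root method — the recursion divides its index rather than shifting it — outside the constant-shift family the root method covers.
- a summation factor: the recursion divides its index rather than shifting it — there is no previous-term chain for a summation factor to telescope.
- the master substitution — yes, a natural case for it.


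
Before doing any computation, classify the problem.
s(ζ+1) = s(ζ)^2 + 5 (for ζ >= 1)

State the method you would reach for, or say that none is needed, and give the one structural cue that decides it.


Verdict: no special technique — nonlinear feedback in the recursion rules out every root- or factor-based technique.


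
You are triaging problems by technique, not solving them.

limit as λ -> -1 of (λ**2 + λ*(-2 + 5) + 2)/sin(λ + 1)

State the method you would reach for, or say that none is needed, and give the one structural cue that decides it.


Verdict: l'Hôpital's rule (0/0) — substituting -1 gives 0 over 0; differentiate top and bottom once and re-evaluate. A local series expansion at the point resolves it as well; the rule is the packaged version of that step.


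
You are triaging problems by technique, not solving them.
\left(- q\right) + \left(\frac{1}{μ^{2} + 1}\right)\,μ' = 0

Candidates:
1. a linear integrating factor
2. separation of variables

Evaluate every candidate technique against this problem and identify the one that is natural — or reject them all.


Best approach: separation of variables — a product of single-variable factors, q and μ^{2} + 1 — the textbook separable form.
- a linear integrating factor — a nonlinear term in the unknown puts this outside the integrating-factor template.
- separation of variables — applicable, and directly so.


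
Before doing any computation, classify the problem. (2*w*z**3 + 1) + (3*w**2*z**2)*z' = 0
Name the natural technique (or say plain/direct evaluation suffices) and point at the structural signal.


Technique: the exact-equation method — the compatibility test passes: the z-derivative of 2*w*z**3 + 1 matches the w-derivative of 3*w**2*z**2, so integrate a potential.


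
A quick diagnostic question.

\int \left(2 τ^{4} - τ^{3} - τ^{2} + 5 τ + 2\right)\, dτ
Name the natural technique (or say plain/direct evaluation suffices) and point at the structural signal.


Technique: no special technique — a term-by-term power-rule job in τ; no substitution or rearrangement earns its keep here.


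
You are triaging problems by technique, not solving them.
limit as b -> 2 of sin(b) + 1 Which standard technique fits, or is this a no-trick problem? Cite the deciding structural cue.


Method: no special technique — nothing blocks direct substitution at 2: plug in and finish.


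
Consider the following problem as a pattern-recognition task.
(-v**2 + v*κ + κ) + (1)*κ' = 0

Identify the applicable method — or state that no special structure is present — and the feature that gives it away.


Diagnosis: a linear integrating factor — linear in the unknown with genuine forcing: multiply through by the exponential of the integrated coefficient and the left side closes into one derivative.


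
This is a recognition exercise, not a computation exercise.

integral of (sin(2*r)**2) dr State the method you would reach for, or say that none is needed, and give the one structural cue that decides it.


Diagnosis: a trigonometric identity — an even power like sin(2*r)**2 flattens under the half-angle identity into first-degree cosines you can integrate directly.


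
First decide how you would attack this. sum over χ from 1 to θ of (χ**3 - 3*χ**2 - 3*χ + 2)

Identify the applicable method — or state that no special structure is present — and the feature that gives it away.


Diagnosis: no special technique — every summand is a constant multiple of a power of χ — apply the standard power-sum identities one degree at a time.


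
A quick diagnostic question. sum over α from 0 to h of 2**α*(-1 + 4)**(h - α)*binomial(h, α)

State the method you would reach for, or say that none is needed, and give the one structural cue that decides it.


Diagnosis: the binomial theorem — terms weighting binomial(h, α) against matched powers of 2 and (-1 + 4) reassemble into (2 + (-1 + 4))^h by the binomial theorem.


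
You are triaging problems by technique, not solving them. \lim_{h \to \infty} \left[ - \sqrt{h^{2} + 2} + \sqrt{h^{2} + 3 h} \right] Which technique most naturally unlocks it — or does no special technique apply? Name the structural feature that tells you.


Method: conjugate multiplication — the ∞ − ∞ radical form is the exact trigger for the conjugate maneuver.


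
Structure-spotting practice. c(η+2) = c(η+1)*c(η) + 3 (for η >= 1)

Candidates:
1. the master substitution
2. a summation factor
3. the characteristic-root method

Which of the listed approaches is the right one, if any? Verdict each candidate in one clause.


Verdict: no special technique — the unknown sequence enters the update nonlinearly, so no linear method fits the recurrence as written — direct iteration remains.
- the master substitution: no fixed divisor shrinks the index between calls.
- a summation factor: the recursion is nonlinear — outside the first-order linear family a summation factor addresses.
- the characteristic-root method: nonlinearity rules out exponential-mode superposition from the start.


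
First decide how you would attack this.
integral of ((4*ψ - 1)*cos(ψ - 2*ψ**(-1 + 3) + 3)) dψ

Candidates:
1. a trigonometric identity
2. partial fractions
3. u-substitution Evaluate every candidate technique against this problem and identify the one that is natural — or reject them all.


Technique: u-substitution — collected, the integrand has one factor that is, up to a constant, the derivative of an inner expression the rest depends on — substitute for that inner expression.
- a trigonometric identity: neither the even-power reduction nor the product-to-sum identity applies to this structure.
- partial fractions — there is no rational-function structure to decompose.
- u-substitution: applies; the problem has the shape this method handles.


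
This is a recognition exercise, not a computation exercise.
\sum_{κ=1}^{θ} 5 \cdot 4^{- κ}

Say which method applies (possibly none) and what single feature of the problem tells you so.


Best approach: the geometric series formula — consecutive terms stand in a fixed index-free ratio — the geometric sum formula closes it.


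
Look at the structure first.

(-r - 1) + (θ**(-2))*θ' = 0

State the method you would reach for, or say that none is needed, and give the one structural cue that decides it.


Verdict: separation of variables — one side of the product carries the independent variable, the other the unknown — the textbook separation shape. The equation is exact as it stands too — a potential function exists — though separation reads the split structure directly.


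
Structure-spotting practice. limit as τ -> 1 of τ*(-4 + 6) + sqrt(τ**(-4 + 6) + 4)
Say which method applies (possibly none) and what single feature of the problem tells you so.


Best approach: no special technique — no vanishing denominator and no indeterminate clash at the point — evaluation is immediate.


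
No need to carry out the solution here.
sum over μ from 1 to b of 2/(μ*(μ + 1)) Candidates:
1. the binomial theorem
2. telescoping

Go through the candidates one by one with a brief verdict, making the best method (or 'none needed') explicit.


Best approach: telescoping — 2/(μ*(μ + 1)) is a collapsed telescope: expand it into simple fractions to see the cancellation.
- the binomial theorem: no binomial coefficients pair with matched powers.
- telescoping — yes, a natural case for it.


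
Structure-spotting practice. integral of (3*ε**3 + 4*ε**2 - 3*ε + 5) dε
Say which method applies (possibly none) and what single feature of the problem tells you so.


Diagnosis: no special technique — the integrand is a sum of constant multiples of powers of ε — integrate term by term.
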